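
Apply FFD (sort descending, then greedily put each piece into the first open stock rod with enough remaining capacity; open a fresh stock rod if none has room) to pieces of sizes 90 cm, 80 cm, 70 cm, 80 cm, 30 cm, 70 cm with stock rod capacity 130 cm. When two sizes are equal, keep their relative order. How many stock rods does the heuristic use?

Sorted descending: 90, 80, 80, 70, 70, 30.
  90 → stock rod 1 (new)  [load 90/130]
  80 → stock rod 2 (new)  [load 80/130]
  80 → stock rod 3 (new)  [load 80/130]
  70 → stock rod 4 (new)  [load 70/130]
  70 → stock rod 5 (new)  [load 70/130]
  30 → stock rod 1  [load 120/130]
5 stock rods opened.

5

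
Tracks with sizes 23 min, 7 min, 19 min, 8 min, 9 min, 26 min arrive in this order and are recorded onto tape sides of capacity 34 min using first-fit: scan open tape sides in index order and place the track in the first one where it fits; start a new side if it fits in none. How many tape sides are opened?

4

  23 → side 1 (new)  [load 23/34]
  7 → side 1  [load 30/34]
  19 → side 2 (new)  [load 19/34]
  8 → side 2  [load 27/34]
  9 → side 3 (new)  [load 9/34]
  26 → side 4 (new)  [load 26/34]
4 tape sides opened.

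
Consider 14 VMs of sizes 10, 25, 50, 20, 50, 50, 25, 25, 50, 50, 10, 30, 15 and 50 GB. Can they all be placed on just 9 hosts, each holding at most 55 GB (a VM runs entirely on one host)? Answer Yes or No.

A valid assignment using 9 hosts:
  host 1: 50 = 50
  host 2: 50 = 50
  host 3: 50 = 50
  host 4: 50 = 50
  host 5: 50 = 50
  host 6: 50 = 50
  host 7: 30 + 25 = 55
  host 8: 25 + 25 = 50
  host 9: 20 + 15 + 10 + 10 = 55
Every load is within 55 GB, so 9 hosts suffice.

Yes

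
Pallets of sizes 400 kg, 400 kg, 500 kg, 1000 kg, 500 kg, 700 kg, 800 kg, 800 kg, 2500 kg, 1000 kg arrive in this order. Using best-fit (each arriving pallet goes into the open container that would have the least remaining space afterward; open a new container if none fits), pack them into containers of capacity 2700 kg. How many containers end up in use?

4

  400 → container 1 (new)  [load 400/2700]
  400 → container 1  [load 800/2700]
  500 → container 1  [load 1300/2700]
  1000 → container 1  [load 2300/2700]
  500 → container 2 (new)  [load 500/2700]
  700 → container 2  [load 1200/2700]
  800 → container 2  [load 2000/2700]
  800 → container 3 (new)  [load 800/2700]
  2500 → container 4 (new)  [load 2500/2700]
  1000 → container 3  [load 1800/2700]
4 containers opened.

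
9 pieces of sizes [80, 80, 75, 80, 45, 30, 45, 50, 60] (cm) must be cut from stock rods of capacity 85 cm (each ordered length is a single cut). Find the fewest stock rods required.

8

Total = 80 + 80 + 80 + 75 + 60 + 50 + 45 + 45 + 30 = 545 cm.
Lower bound: ⌈545/85⌉ = 7 stock rods.
Also, 8 pieces each exceed 85/2 cm, and no two of those can share a stock rod, so at least 8 stock rods are needed.
A packing using 8 stock rods:
  stock rod 1: 80 = 80
  stock rod 2: 80 = 80
  stock rod 3: 80 = 80
  stock rod 4: 75 = 75
  stock rod 5: 60 = 60
  stock rod 6: 50 + 30 = 80
  stock rod 7: 45 = 45
  stock rod 8: 45 = 45
This matches the lower bound, so 8 is optimal.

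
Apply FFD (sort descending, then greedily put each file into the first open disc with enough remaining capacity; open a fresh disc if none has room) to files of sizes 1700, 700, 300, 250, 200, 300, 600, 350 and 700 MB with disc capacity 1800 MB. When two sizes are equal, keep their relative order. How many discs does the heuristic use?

Sorted descending: 1700, 700, 700, 600, 350, 300, 300, 250, 200.
  1700 → disc 1 (new)  [load 1700/1800]
  700 → disc 2 (new)  [load 700/1800]
  700 → disc 2  [load 1400/1800]
  600 → disc 3 (new)  [load 600/1800]
  350 → disc 2  [load 1750/1800]
  300 → disc 3  [load 900/1800]
  300 → disc 3  [load 1200/1800]
  250 → disc 3  [load 1450/1800]
  200 → disc 3  [load 1650/1800]
3 discs opened.

3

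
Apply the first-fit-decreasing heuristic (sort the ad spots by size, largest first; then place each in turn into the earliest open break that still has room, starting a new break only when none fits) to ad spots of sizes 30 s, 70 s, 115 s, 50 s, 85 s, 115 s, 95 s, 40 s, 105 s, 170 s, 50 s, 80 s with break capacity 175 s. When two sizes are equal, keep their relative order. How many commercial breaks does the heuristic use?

6

Sorted descending: 170, 115, 115, 105, 95, 85, 80, 70, 50, 50, 40, 30.
  170 → break 1 (new)  [load 170/175]
  115 → break 2 (new)  [load 115/175]
  115 → break 3 (new)  [load 115/175]
  105 → break 4 (new)  [load 105/175]
  95 → break 5 (new)  [load 95/175]
  85 → break 6 (new)  [load 85/175]
  80 → break 5  [load 175/175]
  70 → break 4  [load 175/175]
  50 → break 2  [load 165/175]
  50 → break 3  [load 165/175]
  40 → break 6  [load 125/175]
  30 → break 6  [load 155/175]
6 commercial breaks opened.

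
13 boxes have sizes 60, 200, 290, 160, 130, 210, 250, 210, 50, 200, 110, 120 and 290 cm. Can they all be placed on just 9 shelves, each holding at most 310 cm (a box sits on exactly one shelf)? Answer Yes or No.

A valid assignment using 9 shelves:
  shelf 1: 290 = 290
  shelf 2: 290 = 290
  shelf 3: 250 + 60 = 310
  shelf 4: 210 + 50 = 260
  shelf 5: 210 = 210
  shelf 6: 200 + 110 = 310
  shelf 7: 200 = 200
  shelf 8: 160 + 130 = 290
  shelf 9: 120 = 120
Every load is within 310 cm, so 9 shelves suffice.

Yes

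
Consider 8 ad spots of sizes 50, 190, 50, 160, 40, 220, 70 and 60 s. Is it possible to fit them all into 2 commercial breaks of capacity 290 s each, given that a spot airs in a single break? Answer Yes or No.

No

Total = 840 s; ⌈840/290⌉ = 3.
At least 3 commercial breaks are required, but only 2 are allowed.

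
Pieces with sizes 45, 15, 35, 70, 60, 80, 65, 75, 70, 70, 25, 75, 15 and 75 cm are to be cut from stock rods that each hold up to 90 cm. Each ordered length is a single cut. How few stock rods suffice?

10

Total = 80 + 75 + 75 + 75 + 70 + 70 + 70 + 65 + 60 + 45 + 35 + 25 + 15 + 15 = 775 cm.
Lower bound: ⌈775/90⌉ = 9 stock rods.
A packing using 10 stock rods:
  stock rod 1: 80 = 80
  stock rod 2: 75 + 15 = 90
  stock rod 3: 75 + 15 = 90
  stock rod 4: 75 = 75
  stock rod 5: 70 = 70
  stock rod 6: 70 = 70
  stock rod 7: 70 = 70
  stock rod 8: 65 + 25 = 90
  stock rod 9: 60 = 60
  stock rod 10: 45 + 35 = 80
No arrangement into 9 stock rods stays within capacity, so 10 is optimal.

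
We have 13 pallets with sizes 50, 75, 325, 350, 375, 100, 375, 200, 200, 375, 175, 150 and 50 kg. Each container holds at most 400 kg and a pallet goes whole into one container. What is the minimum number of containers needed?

8

Total = 375 + 375 + 375 + 350 + 325 + 200 + 200 + 175 + 150 + 100 + 75 + 50 + 50 = 2800 kg.
Lower bound: ⌈2800/400⌉ = 7 containers.
A packing using 8 containers:
  container 1: 375 = 375
  container 2: 375 = 375
  container 3: 375 = 375
  container 4: 350 + 50 = 400
  container 5: 325 + 75 = 400
  container 6: 200 + 200 = 400
  container 7: 175 + 150 + 50 = 375
  container 8: 100 = 100
No arrangement into 7 containers stays within capacity, so 8 is optimal.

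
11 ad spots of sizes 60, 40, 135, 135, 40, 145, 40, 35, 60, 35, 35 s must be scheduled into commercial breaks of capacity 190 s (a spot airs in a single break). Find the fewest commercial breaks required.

Total = 145 + 135 + 135 + 60 + 60 + 40 + 40 + 40 + 35 + 35 + 35 = 760 s.
Lower bound: ⌈760/190⌉ = 4 commercial breaks.
A packing using 5 commercial breaks:
  break 1: 145 + 40 = 185
  break 2: 135 + 40 = 175
  break 3: 135 + 40 = 175
  break 4: 60 + 60 + 35 + 35 = 190
  break 5: 35 = 35
No arrangement into 4 commercial breaks stays within capacity, so 5 is optimal.

5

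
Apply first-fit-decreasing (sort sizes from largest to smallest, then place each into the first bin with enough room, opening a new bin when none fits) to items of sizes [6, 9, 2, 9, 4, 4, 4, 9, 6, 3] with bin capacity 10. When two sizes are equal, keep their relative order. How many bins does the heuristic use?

Sorted descending: 9, 9, 9, 6, 6, 4, 4, 4, 3, 2.
  9 → bin 1 (new)  [load 9/10]
  9 → bin 2 (new)  [load 9/10]
  9 → bin 3 (new)  [load 9/10]
  6 → bin 4 (new)  [load 6/10]
  6 → bin 5 (new)  [load 6/10]
  4 → bin 4  [load 10/10]
  4 → bin 5  [load 10/10]
  4 → bin 6 (new)  [load 4/10]
  3 → bin 6  [load 7/10]
  2 → bin 6  [load 9/10]
6 bins opened.

6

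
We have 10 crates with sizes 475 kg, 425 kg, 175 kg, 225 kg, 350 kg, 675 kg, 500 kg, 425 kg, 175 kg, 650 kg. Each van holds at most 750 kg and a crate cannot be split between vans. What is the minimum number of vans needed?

7

Total = 675 + 650 + 500 + 475 + 425 + 425 + 350 + 225 + 175 + 175 = 4075 kg.
Lower bound: ⌈4075/750⌉ = 6 vans.
A packing using 7 vans:
  van 1: 675 = 675
  van 2: 650 = 650
  van 3: 500 + 225 = 725
  van 4: 475 + 175 = 650
  van 5: 425 + 175 = 600
  van 6: 425 = 425
  van 7: 350 = 350
No arrangement into 6 vans stays within capacity, so 7 is optimal.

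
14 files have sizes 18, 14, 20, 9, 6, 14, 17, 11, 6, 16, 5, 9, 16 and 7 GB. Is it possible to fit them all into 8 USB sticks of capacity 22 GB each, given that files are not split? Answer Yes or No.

No

Total = 168 GB; ⌈168/22⌉ = 8.
The bound of 8 does not rule out 8, but exhaustive search shows no assignment into 8 USB sticks of capacity 22 GB exists — the minimum is 9.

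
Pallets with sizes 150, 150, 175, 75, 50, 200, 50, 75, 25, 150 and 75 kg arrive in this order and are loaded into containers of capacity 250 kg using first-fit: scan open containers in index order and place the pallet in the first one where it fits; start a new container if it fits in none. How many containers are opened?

  150 → container 1 (new)  [load 150/250]
  150 → container 2 (new)  [load 150/250]
  175 → container 3 (new)  [load 175/250]
  75 → container 1  [load 225/250]
  50 → container 2  [load 200/250]
  200 → container 4 (new)  [load 200/250]
  50 → container 2  [load 250/250]
  75 → container 3  [load 250/250]
  25 → container 1  [load 250/250]
  150 → container 5 (new)  [load 150/250]
  75 → container 5  [load 225/250]
5 containers opened.

5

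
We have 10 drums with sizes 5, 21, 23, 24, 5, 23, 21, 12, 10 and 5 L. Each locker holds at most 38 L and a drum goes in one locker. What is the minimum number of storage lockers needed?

5

Total = 24 + 23 + 23 + 21 + 21 + 12 + 10 + 5 + 5 + 5 = 149 L.
Lower bound: ⌈149/38⌉ = 4 storage lockers.
Also, 5 drums each exceed 19 L, and no two of those can share a locker, so at least 5 storage lockers are needed.
A packing using 5 storage lockers:
  locker 1: 24 + 12 = 36
  locker 2: 23 + 10 + 5 = 38
  locker 3: 23 + 5 + 5 = 33
  locker 4: 21 = 21
  locker 5: 21 = 21
This matches the lower bound, so 5 is optimal.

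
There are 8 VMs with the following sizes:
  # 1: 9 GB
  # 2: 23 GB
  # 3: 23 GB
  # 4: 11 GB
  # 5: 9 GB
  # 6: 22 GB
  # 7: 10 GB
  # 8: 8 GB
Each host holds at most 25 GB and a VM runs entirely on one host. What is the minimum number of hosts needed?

Total = 23 + 23 + 22 + 11 + 10 + 9 + 9 + 8 = 115 GB.
Lower bound: ⌈115/25⌉ = 5 hosts.
A packing using 6 hosts:
  host 1: 23 = 23
  host 2: 23 = 23
  host 3: 22 = 22
  host 4: 11 + 10 = 21
  host 5: 9 + 9 = 18
  host 6: 8 = 8
No arrangement into 5 hosts stays within capacity, so 6 is optimal.

6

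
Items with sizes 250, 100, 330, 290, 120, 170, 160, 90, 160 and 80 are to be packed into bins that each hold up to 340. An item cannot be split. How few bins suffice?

Total = 330 + 290 + 250 + 170 + 160 + 160 + 120 + 100 + 90 + 80 = 1750.
Lower bound: ⌈1750/340⌉ = 6 bins.
A packing using 6 bins:
  bin 1: 330 = 330
  bin 2: 290 = 290
  bin 3: 250 + 90 = 340
  bin 4: 170 + 160 = 330
  bin 5: 160 + 120 = 280
  bin 6: 100 + 80 = 180
This matches the lower bound, so 6 is optimal.

6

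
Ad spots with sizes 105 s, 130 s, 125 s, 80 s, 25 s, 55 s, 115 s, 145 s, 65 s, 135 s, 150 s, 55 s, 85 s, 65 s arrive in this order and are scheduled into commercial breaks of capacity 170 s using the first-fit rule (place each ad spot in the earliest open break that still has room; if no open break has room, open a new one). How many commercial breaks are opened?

10

  105 → break 1 (new)  [load 105/170]
  130 → break 2 (new)  [load 130/170]
  125 → break 3 (new)  [load 125/170]
  80 → break 4 (new)  [load 80/170]
  25 → break 1  [load 130/170]
  55 → break 4  [load 135/170]
  115 → break 5 (new)  [load 115/170]
  145 → break 6 (new)  [load 145/170]
  65 → break 7 (new)  [load 65/170]
  135 → break 8 (new)  [load 135/170]
  150 → break 9 (new)  [load 150/170]
  55 → break 5  [load 170/170]
  85 → break 7  [load 150/170]
  65 → break 10 (new)  [load 65/170]
10 commercial breaks opened.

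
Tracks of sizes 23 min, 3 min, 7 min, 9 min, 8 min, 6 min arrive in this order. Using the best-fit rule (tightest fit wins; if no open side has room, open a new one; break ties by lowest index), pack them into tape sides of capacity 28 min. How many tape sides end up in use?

  23 → side 1 (new)  [load 23/28]
  3 → side 1  [load 26/28]
  7 → side 2 (new)  [load 7/28]
  9 → side 2  [load 16/28]
  8 → side 2  [load 24/28]
  6 → side 3 (new)  [load 6/28]
3 tape sides opened.

3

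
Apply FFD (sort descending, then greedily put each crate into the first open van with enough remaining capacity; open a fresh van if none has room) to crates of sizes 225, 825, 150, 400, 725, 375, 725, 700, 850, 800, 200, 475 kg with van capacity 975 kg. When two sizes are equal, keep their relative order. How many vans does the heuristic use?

Sorted descending: 850, 825, 800, 725, 725, 700, 475, 400, 375, 225, 200, 150.
  850 → van 1 (new)  [load 850/975]
  825 → van 2 (new)  [load 825/975]
  800 → van 3 (new)  [load 800/975]
  725 → van 4 (new)  [load 725/975]
  725 → van 5 (new)  [load 725/975]
  700 → van 6 (new)  [load 700/975]
  475 → van 7 (new)  [load 475/975]
  400 → van 7  [load 875/975]
  375 → van 8 (new)  [load 375/975]
  225 → van 4  [load 950/975]
  200 → van 5  [load 925/975]
  150 → van 2  [load 975/975]
8 vans opened.

8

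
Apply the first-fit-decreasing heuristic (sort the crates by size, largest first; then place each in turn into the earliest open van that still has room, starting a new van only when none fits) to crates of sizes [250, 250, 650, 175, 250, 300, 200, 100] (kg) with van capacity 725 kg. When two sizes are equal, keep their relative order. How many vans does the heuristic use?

Sorted descending: 650, 300, 250, 250, 250, 200, 175, 100.
  650 → van 1 (new)  [load 650/725]
  300 → van 2 (new)  [load 300/725]
  250 → van 2  [load 550/725]
  250 → van 3 (new)  [load 250/725]
  250 → van 3  [load 500/725]
  200 → van 3  [load 700/725]
  175 → van 2  [load 725/725]
  100 → van 4 (new)  [load 100/725]
4 vans opened.

4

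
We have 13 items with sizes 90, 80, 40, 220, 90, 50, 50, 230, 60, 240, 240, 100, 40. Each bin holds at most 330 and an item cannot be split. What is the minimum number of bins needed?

Total = 240 + 240 + 230 + 220 + 100 + 90 + 90 + 80 + 60 + 50 + 50 + 40 + 40 = 1530.
Lower bound: ⌈1530/330⌉ = 5 bins.
A packing using 5 bins:
  bin 1: 240 + 90 = 330
  bin 2: 240 + 90 = 330
  bin 3: 230 + 100 = 330
  bin 4: 220 + 80 = 300
  bin 5: 60 + 50 + 50 + 40 + 40 = 240
This matches the lower bound, so 5 is optimal.

5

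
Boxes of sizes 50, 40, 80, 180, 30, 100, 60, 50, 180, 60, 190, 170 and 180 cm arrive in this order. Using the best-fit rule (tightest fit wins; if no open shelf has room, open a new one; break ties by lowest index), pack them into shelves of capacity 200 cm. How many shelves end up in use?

  50 → shelf 1 (new)  [load 50/200]
  40 → shelf 1  [load 90/200]
  80 → shelf 1  [load 170/200]
  180 → shelf 2 (new)  [load 180/200]
  30 → shelf 1  [load 200/200]
  100 → shelf 3 (new)  [load 100/200]
  60 → shelf 3  [load 160/200]
  50 → shelf 4 (new)  [load 50/200]
  180 → shelf 5 (new)  [load 180/200]
  60 → shelf 4  [load 110/200]
  190 → shelf 6 (new)  [load 190/200]
  170 → shelf 7 (new)  [load 170/200]
  180 → shelf 8 (new)  [load 180/200]
8 shelves opened.

8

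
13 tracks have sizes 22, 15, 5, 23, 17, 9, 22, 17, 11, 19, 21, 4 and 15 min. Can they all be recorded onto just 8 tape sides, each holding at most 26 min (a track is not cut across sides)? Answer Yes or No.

Total = 200 min; ⌈200/26⌉ = 8.
9 tracks each exceed half the capacity and cannot share a side, forcing at least 9 tape sides.
At least 9 tape sides are required, but only 8 are allowed.

No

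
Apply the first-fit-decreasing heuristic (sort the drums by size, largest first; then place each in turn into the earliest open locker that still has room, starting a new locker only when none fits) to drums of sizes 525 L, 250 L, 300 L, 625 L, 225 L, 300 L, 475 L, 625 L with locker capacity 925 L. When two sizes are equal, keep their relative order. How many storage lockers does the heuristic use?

Sorted descending: 625, 625, 525, 475, 300, 300, 250, 225.
  625 → locker 1 (new)  [load 625/925]
  625 → locker 2 (new)  [load 625/925]
  525 → locker 3 (new)  [load 525/925]
  475 → locker 4 (new)  [load 475/925]
  300 → locker 1  [load 925/925]
  300 → locker 2  [load 925/925]
  250 → locker 3  [load 775/925]
  225 → locker 4  [load 700/925]
4 storage lockers opened.

4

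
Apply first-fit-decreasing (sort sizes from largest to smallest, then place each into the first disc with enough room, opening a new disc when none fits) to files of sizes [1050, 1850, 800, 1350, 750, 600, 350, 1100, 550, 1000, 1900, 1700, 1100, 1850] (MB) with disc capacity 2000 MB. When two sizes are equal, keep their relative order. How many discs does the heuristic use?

9

Sorted descending: 1900, 1850, 1850, 1700, 1350, 1100, 1100, 1050, 1000, 800, 750, 600, 550, 350.
  1900 → disc 1 (new)  [load 1900/2000]
  1850 → disc 2 (new)  [load 1850/2000]
  1850 → disc 3 (new)  [load 1850/2000]
  1700 → disc 4 (new)  [load 1700/2000]
  1350 → disc 5 (new)  [load 1350/2000]
  1100 → disc 6 (new)  [load 1100/2000]
  1100 → disc 7 (new)  [load 1100/2000]
  1050 → disc 8 (new)  [load 1050/2000]
  1000 → disc 9 (new)  [load 1000/2000]
  800 → disc 6  [load 1900/2000]
  750 → disc 7  [load 1850/2000]
  600 → disc 5  [load 1950/2000]
  550 → disc 8  [load 1600/2000]
  350 → disc 8  [load 1950/2000]
9 discs opened.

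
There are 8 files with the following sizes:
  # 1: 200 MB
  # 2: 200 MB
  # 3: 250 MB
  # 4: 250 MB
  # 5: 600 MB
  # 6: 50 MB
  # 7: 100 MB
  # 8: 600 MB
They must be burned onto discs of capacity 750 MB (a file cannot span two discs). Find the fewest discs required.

4

Total = 600 + 600 + 250 + 250 + 200 + 200 + 100 + 50 = 2250 MB.
Lower bound: ⌈2250/750⌉ = 3 discs.
A packing using 4 discs:
  disc 1: 600 + 100 + 50 = 750
  disc 2: 600 = 600
  disc 3: 250 + 250 + 200 = 700
  disc 4: 200 = 200
No arrangement into 3 discs stays within capacity, so 4 is optimal.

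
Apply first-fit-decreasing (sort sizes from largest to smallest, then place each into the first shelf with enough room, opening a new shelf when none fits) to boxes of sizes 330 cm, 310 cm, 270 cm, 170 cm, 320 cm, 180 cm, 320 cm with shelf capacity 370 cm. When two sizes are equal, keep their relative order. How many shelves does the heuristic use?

6

Sorted descending: 330, 320, 320, 310, 270, 180, 170.
  330 → shelf 1 (new)  [load 330/370]
  320 → shelf 2 (new)  [load 320/370]
  320 → shelf 3 (new)  [load 320/370]
  310 → shelf 4 (new)  [load 310/370]
  270 → shelf 5 (new)  [load 270/370]
  180 → shelf 6 (new)  [load 180/370]
  170 → shelf 6  [load 350/370]
6 shelves opened.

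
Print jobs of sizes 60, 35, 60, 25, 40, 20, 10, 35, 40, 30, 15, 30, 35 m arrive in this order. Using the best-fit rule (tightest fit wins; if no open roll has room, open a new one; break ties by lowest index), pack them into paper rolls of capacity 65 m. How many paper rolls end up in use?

8

  60 → roll 1 (new)  [load 60/65]
  35 → roll 2 (new)  [load 35/65]
  60 → roll 3 (new)  [load 60/65]
  25 → roll 2  [load 60/65]
  40 → roll 4 (new)  [load 40/65]
  20 → roll 4  [load 60/65]
  10 → roll 5 (new)  [load 10/65]
  35 → roll 5  [load 45/65]
  40 → roll 6 (new)  [load 40/65]
  30 → roll 7 (new)  [load 30/65]
  15 → roll 5  [load 60/65]
  30 → roll 7  [load 60/65]
  35 → roll 8 (new)  [load 35/65]
8 paper rolls opened.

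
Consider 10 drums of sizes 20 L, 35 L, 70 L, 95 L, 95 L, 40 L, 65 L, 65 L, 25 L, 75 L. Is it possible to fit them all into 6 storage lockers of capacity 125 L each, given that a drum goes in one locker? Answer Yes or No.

A valid assignment using 6 storage lockers:
  locker 1: 95 + 25 = 120
  locker 2: 95 + 20 = 115
  locker 3: 75 + 40 = 115
  locker 4: 70 + 35 = 105
  locker 5: 65 = 65
  locker 6: 65 = 65
Every load is within 125 L, so 6 storage lockers suffice.

Yes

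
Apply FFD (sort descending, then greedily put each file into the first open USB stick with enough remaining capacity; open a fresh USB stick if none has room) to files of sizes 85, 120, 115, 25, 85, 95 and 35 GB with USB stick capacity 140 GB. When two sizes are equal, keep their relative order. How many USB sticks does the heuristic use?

Sorted descending: 120, 115, 95, 85, 85, 35, 25.
  120 → USB stick 1 (new)  [load 120/140]
  115 → USB stick 2 (new)  [load 115/140]
  95 → USB stick 3 (new)  [load 95/140]
  85 → USB stick 4 (new)  [load 85/140]
  85 → USB stick 5 (new)  [load 85/140]
  35 → USB stick 3  [load 130/140]
  25 → USB stick 2  [load 140/140]
5 USB sticks opened.

5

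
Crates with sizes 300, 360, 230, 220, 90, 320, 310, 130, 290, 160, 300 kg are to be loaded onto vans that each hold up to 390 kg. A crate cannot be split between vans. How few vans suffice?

8

Total = 360 + 320 + 310 + 300 + 300 + 290 + 230 + 220 + 160 + 130 + 90 = 2710 kg.
Lower bound: ⌈2710/390⌉ = 7 vans.
Also, 8 crates each exceed 195 kg, and no two of those can share a van, so at least 8 vans are needed.
A packing using 8 vans:
  van 1: 360 = 360
  van 2: 320 = 320
  van 3: 310 = 310
  van 4: 300 + 90 = 390
  van 5: 300 = 300
  van 6: 290 = 290
  van 7: 230 + 160 = 390
  van 8: 220 + 130 = 350
This matches the lower bound, so 8 is optimal.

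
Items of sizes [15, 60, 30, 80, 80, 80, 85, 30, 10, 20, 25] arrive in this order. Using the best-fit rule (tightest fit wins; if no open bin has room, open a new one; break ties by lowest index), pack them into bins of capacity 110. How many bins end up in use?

  15 → bin 1 (new)  [load 15/110]
  60 → bin 1  [load 75/110]
  30 → bin 1  [load 105/110]
  80 → bin 2 (new)  [load 80/110]
  80 → bin 3 (new)  [load 80/110]
  80 → bin 4 (new)  [load 80/110]
  85 → bin 5 (new)  [load 85/110]
  30 → bin 2  [load 110/110]
  10 → bin 5  [load 95/110]
  20 → bin 3  [load 100/110]
  25 → bin 4  [load 105/110]
5 bins opened.

5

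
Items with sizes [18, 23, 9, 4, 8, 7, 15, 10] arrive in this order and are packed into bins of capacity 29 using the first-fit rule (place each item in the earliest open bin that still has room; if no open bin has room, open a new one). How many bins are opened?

  18 → bin 1 (new)  [load 18/29]
  23 → bin 2 (new)  [load 23/29]
  9 → bin 1  [load 27/29]
  4 → bin 2  [load 27/29]
  8 → bin 3 (new)  [load 8/29]
  7 → bin 3  [load 15/29]
  15 → bin 4 (new)  [load 15/29]
  10 → bin 3  [load 25/29]
4 bins opened.

4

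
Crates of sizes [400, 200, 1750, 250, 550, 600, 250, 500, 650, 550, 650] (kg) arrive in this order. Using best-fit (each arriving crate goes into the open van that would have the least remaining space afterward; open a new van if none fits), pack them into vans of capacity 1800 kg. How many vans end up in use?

  400 → van 1 (new)  [load 400/1800]
  200 → van 1  [load 600/1800]
  1750 → van 2 (new)  [load 1750/1800]
  250 → van 1  [load 850/1800]
  550 → van 1  [load 1400/1800]
  600 → van 3 (new)  [load 600/1800]
  250 → van 1  [load 1650/1800]
  500 → van 3  [load 1100/1800]
  650 → van 3  [load 1750/1800]
  550 → van 4 (new)  [load 550/1800]
  650 → van 4  [load 1200/1800]
4 vans opened.

4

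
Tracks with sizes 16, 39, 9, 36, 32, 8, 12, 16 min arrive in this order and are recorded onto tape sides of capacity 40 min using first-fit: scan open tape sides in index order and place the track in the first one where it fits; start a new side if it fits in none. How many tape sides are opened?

5

  16 → side 1 (new)  [load 16/40]
  39 → side 2 (new)  [load 39/40]
  9 → side 1  [load 25/40]
  36 → side 3 (new)  [load 36/40]
  32 → side 4 (new)  [load 32/40]
  8 → side 1  [load 33/40]
  12 → side 5 (new)  [load 12/40]
  16 → side 5  [load 28/40]
5 tape sides opened.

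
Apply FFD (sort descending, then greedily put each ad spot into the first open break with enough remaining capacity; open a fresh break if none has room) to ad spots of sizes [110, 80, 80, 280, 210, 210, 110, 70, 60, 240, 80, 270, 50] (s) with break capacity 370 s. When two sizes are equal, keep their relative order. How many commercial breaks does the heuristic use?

Sorted descending: 280, 270, 240, 210, 210, 110, 110, 80, 80, 80, 70, 60, 50.
  280 → break 1 (new)  [load 280/370]
  270 → break 2 (new)  [load 270/370]
  240 → break 3 (new)  [load 240/370]
  210 → break 4 (new)  [load 210/370]
  210 → break 5 (new)  [load 210/370]
  110 → break 3  [load 350/370]
  110 → break 4  [load 320/370]
  80 → break 1  [load 360/370]
  80 → break 2  [load 350/370]
  80 → break 5  [load 290/370]
  70 → break 5  [load 360/370]
  60 → break 6 (new)  [load 60/370]
  50 → break 4  [load 370/370]
6 commercial breaks opened.

6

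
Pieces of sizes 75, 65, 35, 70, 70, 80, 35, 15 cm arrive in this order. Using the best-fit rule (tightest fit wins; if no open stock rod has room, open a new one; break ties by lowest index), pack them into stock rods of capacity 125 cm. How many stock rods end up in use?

  75 → stock rod 1 (new)  [load 75/125]
  65 → stock rod 2 (new)  [load 65/125]
  35 → stock rod 1  [load 110/125]
  70 → stock rod 3 (new)  [load 70/125]
  70 → stock rod 4 (new)  [load 70/125]
  80 → stock rod 5 (new)  [load 80/125]
  35 → stock rod 5  [load 115/125]
  15 → stock rod 1  [load 125/125]
5 stock rods opened.

5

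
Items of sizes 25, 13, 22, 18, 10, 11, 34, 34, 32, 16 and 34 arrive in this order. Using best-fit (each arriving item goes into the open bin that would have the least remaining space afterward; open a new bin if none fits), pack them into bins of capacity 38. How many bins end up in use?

  25 → bin 1 (new)  [load 25/38]
  13 → bin 1  [load 38/38]
  22 → bin 2 (new)  [load 22/38]
  18 → bin 3 (new)  [load 18/38]
  10 → bin 2  [load 32/38]
  11 → bin 3  [load 29/38]
  34 → bin 4 (new)  [load 34/38]
  34 → bin 5 (new)  [load 34/38]
  32 → bin 6 (new)  [load 32/38]
  16 → bin 7 (new)  [load 16/38]
  34 → bin 8 (new)  [load 34/38]
8 bins opened.

8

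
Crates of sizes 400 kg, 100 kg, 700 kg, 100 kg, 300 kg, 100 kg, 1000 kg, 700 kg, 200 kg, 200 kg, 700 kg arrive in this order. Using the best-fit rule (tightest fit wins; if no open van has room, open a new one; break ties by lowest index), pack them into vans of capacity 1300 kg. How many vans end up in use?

  400 → van 1 (new)  [load 400/1300]
  100 → van 1  [load 500/1300]
  700 → van 1  [load 1200/1300]
  100 → van 1  [load 1300/1300]
  300 → van 2 (new)  [load 300/1300]
  100 → van 2  [load 400/1300]
  1000 → van 3 (new)  [load 1000/1300]
  700 → van 2  [load 1100/1300]
  200 → van 2  [load 1300/1300]
  200 → van 3  [load 1200/1300]
  700 → van 4 (new)  [load 700/1300]
4 vans opened.

4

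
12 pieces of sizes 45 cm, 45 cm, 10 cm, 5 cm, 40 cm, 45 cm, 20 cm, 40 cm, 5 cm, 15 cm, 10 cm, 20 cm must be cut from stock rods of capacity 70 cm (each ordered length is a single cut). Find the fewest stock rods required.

Total = 45 + 45 + 45 + 40 + 40 + 20 + 20 + 15 + 10 + 10 + 5 + 5 = 300 cm.
Lower bound: ⌈300/70⌉ = 5 stock rods.
A packing using 5 stock rods:
  stock rod 1: 45 + 20 + 5 = 70
  stock rod 2: 45 + 20 + 5 = 70
  stock rod 3: 45 + 15 + 10 = 70
  stock rod 4: 40 + 10 = 50
  stock rod 5: 40 = 40
This matches the lower bound, so 5 is optimal.

5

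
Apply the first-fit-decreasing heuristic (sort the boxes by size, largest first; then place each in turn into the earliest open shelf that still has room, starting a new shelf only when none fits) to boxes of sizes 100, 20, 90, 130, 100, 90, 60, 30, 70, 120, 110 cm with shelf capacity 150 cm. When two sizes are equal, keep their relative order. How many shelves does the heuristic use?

8

Sorted descending: 130, 120, 110, 100, 100, 90, 90, 70, 60, 30, 20.
  130 → shelf 1 (new)  [load 130/150]
  120 → shelf 2 (new)  [load 120/150]
  110 → shelf 3 (new)  [load 110/150]
  100 → shelf 4 (new)  [load 100/150]
  100 → shelf 5 (new)  [load 100/150]
  90 → shelf 6 (new)  [load 90/150]
  90 → shelf 7 (new)  [load 90/150]
  70 → shelf 8 (new)  [load 70/150]
  60 → shelf 6  [load 150/150]
  30 → shelf 2  [load 150/150]
  20 → shelf 1  [load 150/150]
8 shelves opened.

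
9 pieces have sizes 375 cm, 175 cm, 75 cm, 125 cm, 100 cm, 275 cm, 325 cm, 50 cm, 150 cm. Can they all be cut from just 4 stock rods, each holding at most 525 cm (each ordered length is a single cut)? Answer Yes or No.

Yes

A valid assignment using 4 stock rods:
  stock rod 1: 375 + 150 = 525
  stock rod 2: 325 + 175 = 500
  stock rod 3: 275 + 125 + 100 = 500
  stock rod 4: 75 + 50 = 125
Every load is within 525 cm, so 4 stock rods suffice.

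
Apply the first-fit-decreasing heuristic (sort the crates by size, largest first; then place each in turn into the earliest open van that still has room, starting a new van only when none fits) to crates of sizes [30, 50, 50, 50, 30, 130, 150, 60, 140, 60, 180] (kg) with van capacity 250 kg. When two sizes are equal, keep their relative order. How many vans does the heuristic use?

Sorted descending: 180, 150, 140, 130, 60, 60, 50, 50, 50, 30, 30.
  180 → van 1 (new)  [load 180/250]
  150 → van 2 (new)  [load 150/250]
  140 → van 3 (new)  [load 140/250]
  130 → van 4 (new)  [load 130/250]
  60 → van 1  [load 240/250]
  60 → van 2  [load 210/250]
  50 → van 3  [load 190/250]
  50 → van 3  [load 240/250]
  50 → van 4  [load 180/250]
  30 → van 2  [load 240/250]
  30 → van 4  [load 210/250]
4 vans opened.

4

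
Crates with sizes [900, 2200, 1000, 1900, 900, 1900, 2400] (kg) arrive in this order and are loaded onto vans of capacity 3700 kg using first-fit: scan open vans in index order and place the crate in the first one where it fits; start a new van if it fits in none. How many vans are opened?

4

  900 → van 1 (new)  [load 900/3700]
  2200 → van 1  [load 3100/3700]
  1000 → van 2 (new)  [load 1000/3700]
  1900 → van 2  [load 2900/3700]
  900 → van 3 (new)  [load 900/3700]
  1900 → van 3  [load 2800/3700]
  2400 → van 4 (new)  [load 2400/3700]
4 vans opened.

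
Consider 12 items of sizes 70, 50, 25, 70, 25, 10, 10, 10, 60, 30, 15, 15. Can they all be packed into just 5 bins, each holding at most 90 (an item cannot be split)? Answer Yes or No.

A valid assignment using 5 bins:
  bin 1: 70 + 15 = 85
  bin 2: 70 + 15 = 85
  bin 3: 60 + 30 = 90
  bin 4: 50 + 25 + 10 = 85
  bin 5: 25 + 10 + 10 = 45
Every load is within 90, so 5 bins suffice.

Yes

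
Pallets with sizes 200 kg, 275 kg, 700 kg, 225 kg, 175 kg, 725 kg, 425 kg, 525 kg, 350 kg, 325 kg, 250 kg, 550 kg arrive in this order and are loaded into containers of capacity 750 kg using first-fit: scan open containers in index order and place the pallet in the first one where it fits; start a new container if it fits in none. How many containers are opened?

8

  200 → container 1 (new)  [load 200/750]
  275 → container 1  [load 475/750]
  700 → container 2 (new)  [load 700/750]
  225 → container 1  [load 700/750]
  175 → container 3 (new)  [load 175/750]
  725 → container 4 (new)  [load 725/750]
  425 → container 3  [load 600/750]
  525 → container 5 (new)  [load 525/750]
  350 → container 6 (new)  [load 350/750]
  325 → container 6  [load 675/750]
  250 → container 7 (new)  [load 250/750]
  550 → container 8 (new)  [load 550/750]
8 containers opened.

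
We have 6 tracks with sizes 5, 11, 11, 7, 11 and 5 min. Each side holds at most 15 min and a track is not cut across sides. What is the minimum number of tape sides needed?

5

Total = 11 + 11 + 11 + 7 + 5 + 5 = 50 min.
Lower bound: ⌈50/15⌉ = 4 tape sides.
A packing using 5 tape sides:
  side 1: 11 = 11
  side 2: 11 = 11
  side 3: 11 = 11
  side 4: 7 + 5 = 12
  side 5: 5 = 5
No arrangement into 4 tape sides stays within capacity, so 5 is optimal.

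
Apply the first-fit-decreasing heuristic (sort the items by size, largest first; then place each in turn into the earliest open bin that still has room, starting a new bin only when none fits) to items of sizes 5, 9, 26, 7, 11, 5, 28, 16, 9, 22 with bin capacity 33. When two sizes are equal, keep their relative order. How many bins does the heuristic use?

Sorted descending: 28, 26, 22, 16, 11, 9, 9, 7, 5, 5.
  28 → bin 1 (new)  [load 28/33]
  26 → bin 2 (new)  [load 26/33]
  22 → bin 3 (new)  [load 22/33]
  16 → bin 4 (new)  [load 16/33]
  11 → bin 3  [load 33/33]
  9 → bin 4  [load 25/33]
  9 → bin 5 (new)  [load 9/33]
  7 → bin 2  [load 33/33]
  5 → bin 1  [load 33/33]
  5 → bin 4  [load 30/33]
5 bins opened.

5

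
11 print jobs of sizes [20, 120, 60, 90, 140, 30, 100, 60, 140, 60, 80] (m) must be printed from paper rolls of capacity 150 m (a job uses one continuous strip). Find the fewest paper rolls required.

Total = 140 + 140 + 120 + 100 + 90 + 80 + 60 + 60 + 60 + 30 + 20 = 900 m.
Lower bound: ⌈900/150⌉ = 6 paper rolls.
A packing using 7 paper rolls:
  roll 1: 140 = 140
  roll 2: 140 = 140
  roll 3: 120 + 30 = 150
  roll 4: 100 + 20 = 120
  roll 5: 90 + 60 = 150
  roll 6: 80 + 60 = 140
  roll 7: 60 = 60
No arrangement into 6 paper rolls stays within capacity, so 7 is optimal.

7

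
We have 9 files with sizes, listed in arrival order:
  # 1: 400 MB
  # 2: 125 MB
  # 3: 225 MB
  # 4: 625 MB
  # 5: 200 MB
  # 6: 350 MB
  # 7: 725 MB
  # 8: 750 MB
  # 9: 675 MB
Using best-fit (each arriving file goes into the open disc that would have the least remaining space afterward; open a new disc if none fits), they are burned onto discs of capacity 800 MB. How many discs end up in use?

  400 → disc 1 (new)  [load 400/800]
  125 → disc 1  [load 525/800]
  225 → disc 1  [load 750/800]
  625 → disc 2 (new)  [load 625/800]
  200 → disc 3 (new)  [load 200/800]
  350 → disc 3  [load 550/800]
  725 → disc 4 (new)  [load 725/800]
  750 → disc 5 (new)  [load 750/800]
  675 → disc 6 (new)  [load 675/800]
6 discs opened.

6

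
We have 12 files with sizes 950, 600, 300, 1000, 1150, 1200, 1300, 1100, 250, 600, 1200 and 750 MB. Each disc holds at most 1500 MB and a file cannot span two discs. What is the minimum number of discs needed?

9

Total = 1300 + 1200 + 1200 + 1150 + 1100 + 1000 + 950 + 750 + 600 + 600 + 300 + 250 = 10400 MB.
Lower bound: ⌈10400/1500⌉ = 7 discs.
A packing using 9 discs:
  disc 1: 1300 = 1300
  disc 2: 1200 + 300 = 1500
  disc 3: 1200 + 250 = 1450
  disc 4: 1150 = 1150
  disc 5: 1100 = 1100
  disc 6: 1000 = 1000
  disc 7: 950 = 950
  disc 8: 750 + 600 = 1350
  disc 9: 600 = 600
No arrangement into 8 discs stays within capacity, so 9 is optimal.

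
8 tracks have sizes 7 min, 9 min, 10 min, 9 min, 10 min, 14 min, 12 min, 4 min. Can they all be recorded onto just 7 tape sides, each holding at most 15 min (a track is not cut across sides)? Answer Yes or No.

A valid assignment using 7 tape sides:
  side 1: 14 = 14
  side 2: 12 = 12
  side 3: 10 + 4 = 14
  side 4: 10 = 10
  side 5: 9 = 9
  side 6: 9 = 9
  side 7: 7 = 7
Every load is within 15 min, so 7 tape sides suffice.

Yes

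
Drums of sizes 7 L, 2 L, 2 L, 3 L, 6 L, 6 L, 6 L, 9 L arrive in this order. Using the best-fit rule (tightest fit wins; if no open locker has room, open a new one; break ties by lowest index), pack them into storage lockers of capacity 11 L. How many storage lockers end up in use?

5

  7 → locker 1 (new)  [load 7/11]
  2 → locker 1  [load 9/11]
  2 → locker 1  [load 11/11]
  3 → locker 2 (new)  [load 3/11]
  6 → locker 2  [load 9/11]
  6 → locker 3 (new)  [load 6/11]
  6 → locker 4 (new)  [load 6/11]
  9 → locker 5 (new)  [load 9/11]
5 storage lockers opened.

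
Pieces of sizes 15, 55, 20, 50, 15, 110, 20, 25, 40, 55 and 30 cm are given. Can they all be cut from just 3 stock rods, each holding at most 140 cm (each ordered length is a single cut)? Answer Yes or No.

Total = 435 cm; ⌈435/140⌉ = 4.
At least 4 stock rods are required, but only 3 are allowed.

No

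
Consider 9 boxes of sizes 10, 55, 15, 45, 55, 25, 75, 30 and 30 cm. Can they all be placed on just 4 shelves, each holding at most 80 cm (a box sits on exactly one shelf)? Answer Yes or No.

Total = 340 cm; ⌈340/80⌉ = 5.
At least 5 shelves are required, but only 4 are allowed.

No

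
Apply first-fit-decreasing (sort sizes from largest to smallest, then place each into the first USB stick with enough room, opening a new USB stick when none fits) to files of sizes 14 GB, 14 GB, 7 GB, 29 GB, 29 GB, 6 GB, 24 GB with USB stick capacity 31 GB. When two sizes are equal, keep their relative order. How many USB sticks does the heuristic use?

5

Sorted descending: 29, 29, 24, 14, 14, 7, 6.
  29 → USB stick 1 (new)  [load 29/31]
  29 → USB stick 2 (new)  [load 29/31]
  24 → USB stick 3 (new)  [load 24/31]
  14 → USB stick 4 (new)  [load 14/31]
  14 → USB stick 4  [load 28/31]
  7 → USB stick 3  [load 31/31]
  6 → USB stick 5 (new)  [load 6/31]
5 USB sticks opened.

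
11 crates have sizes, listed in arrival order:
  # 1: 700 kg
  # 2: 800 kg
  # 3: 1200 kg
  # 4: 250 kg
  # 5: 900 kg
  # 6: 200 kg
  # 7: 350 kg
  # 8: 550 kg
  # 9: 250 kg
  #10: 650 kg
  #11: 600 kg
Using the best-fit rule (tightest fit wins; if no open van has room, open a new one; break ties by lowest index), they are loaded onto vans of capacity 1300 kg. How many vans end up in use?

  700 → van 1 (new)  [load 700/1300]
  800 → van 2 (new)  [load 800/1300]
  1200 → van 3 (new)  [load 1200/1300]
  250 → van 2  [load 1050/1300]
  900 → van 4 (new)  [load 900/1300]
  200 → van 2  [load 1250/1300]
  350 → van 4  [load 1250/1300]
  550 → van 1  [load 1250/1300]
  250 → van 5 (new)  [load 250/1300]
  650 → van 5  [load 900/1300]
  600 → van 6 (new)  [load 600/1300]
6 vans opened.

6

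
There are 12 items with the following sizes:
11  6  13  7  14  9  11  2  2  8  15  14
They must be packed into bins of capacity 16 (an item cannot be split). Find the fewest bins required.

8

Total = 15 + 14 + 14 + 13 + 11 + 11 + 9 + 8 + 7 + 6 + 2 + 2 = 112.
Lower bound: ⌈112/16⌉ = 7 bins.
A packing using 8 bins:
  bin 1: 15 = 15
  bin 2: 14 + 2 = 16
  bin 3: 14 + 2 = 16
  bin 4: 13 = 13
  bin 5: 11 = 11
  bin 6: 11 = 11
  bin 7: 9 + 7 = 16
  bin 8: 8 + 6 = 14
No arrangement into 7 bins stays within capacity, so 8 is optimal.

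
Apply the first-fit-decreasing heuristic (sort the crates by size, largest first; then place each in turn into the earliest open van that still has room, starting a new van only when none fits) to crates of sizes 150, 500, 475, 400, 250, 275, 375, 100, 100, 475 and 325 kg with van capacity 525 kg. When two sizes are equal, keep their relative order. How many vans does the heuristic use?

Sorted descending: 500, 475, 475, 400, 375, 325, 275, 250, 150, 100, 100.
  500 → van 1 (new)  [load 500/525]
  475 → van 2 (new)  [load 475/525]
  475 → van 3 (new)  [load 475/525]
  400 → van 4 (new)  [load 400/525]
  375 → van 5 (new)  [load 375/525]
  325 → van 6 (new)  [load 325/525]
  275 → van 7 (new)  [load 275/525]
  250 → van 7  [load 525/525]
  150 → van 5  [load 525/525]
  100 → van 4  [load 500/525]
  100 → van 6  [load 425/525]
7 vans opened.

7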